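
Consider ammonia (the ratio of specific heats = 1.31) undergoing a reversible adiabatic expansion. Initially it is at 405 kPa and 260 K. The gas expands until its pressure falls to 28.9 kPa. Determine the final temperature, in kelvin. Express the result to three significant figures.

Adiabatic: T₂/T₁ = (P₂/P₁)^((γ−1)/γ).
T₂ = 260 × (28.9/405)^(0.237) = 139.2 K.

T₂ ≈ 139 K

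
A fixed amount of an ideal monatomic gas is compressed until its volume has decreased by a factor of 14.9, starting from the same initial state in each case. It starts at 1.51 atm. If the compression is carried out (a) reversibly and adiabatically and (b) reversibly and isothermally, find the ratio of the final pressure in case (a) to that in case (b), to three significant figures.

P_adiabatic / P_isothermal ≈ 6.06

For a monatomic ideal gas γ = 5/3.
Isothermal: P_b = P₁(V₁/V₂) = 1.51×14.9.
Adiabatic: P_a = P₁(V₁/V₂)^γ = 1.51×14.9^(5/3).
P_a/P_b = (V₁/V₂)^(γ−1) = 14.9^(2/3) = 6.055.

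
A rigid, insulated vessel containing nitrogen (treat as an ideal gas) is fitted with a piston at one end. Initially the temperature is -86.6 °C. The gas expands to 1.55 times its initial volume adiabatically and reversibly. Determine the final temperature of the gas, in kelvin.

T₂ ≈ 157 K

For a reversible adiabat TV^(γ−1) is constant, so T₂ = T₁ (V₁/V₂)^(γ−1).
For a diatomic ideal gas γ = 7/5, so γ−1 = 2/5.
T₁ = -86.6 °C = 186.5 K.
T₂ = 186.5 × (1/1.55)^(2/5) = 156.6 K.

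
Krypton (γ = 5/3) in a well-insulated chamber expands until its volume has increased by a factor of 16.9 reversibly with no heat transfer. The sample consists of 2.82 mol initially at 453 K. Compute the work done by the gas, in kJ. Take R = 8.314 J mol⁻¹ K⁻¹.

W ≈ 13.5 kJ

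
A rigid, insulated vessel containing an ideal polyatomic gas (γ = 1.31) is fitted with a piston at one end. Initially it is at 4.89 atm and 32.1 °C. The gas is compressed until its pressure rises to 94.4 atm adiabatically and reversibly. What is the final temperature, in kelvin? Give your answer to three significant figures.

Along an adiabat T P^((1−γ)/γ) is constant, so T₂ = T₁ (P₂/P₁)^((γ−1)/γ).
T₁ = 32.1 °C = 305.2 K.
T₂ = 305.2 × (94.4/4.89)^(0.237) = 615 K.

T₂ ≈ 615 K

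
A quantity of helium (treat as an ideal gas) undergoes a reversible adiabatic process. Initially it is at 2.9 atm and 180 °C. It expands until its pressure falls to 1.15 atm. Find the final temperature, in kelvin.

T₂ ≈ 313 K

Adiabatic: T₂/T₁ = (P₂/P₁)^((γ−1)/γ).
For a monatomic ideal gas γ = 5/3, so (γ−1)/γ = 2/5.
T₁ = 180 °C = 453.1 K.
T₂ = 453.1 × (1.15/2.9)^(2/5) = 313 K.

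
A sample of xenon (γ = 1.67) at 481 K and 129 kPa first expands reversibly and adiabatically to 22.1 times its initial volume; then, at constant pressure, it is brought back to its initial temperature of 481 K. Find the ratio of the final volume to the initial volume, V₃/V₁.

V₃/V₁ ≈ 176

Adiabatic step: V₂/V₁ = 22.1; T₂ = T₁·(1/22.1)^(0.67) = 60.45 K.
Isobaric step: V₃/V₂ = T₃/T₂ = 481/60.45.
V₃/V₁ = (V₂/V₁)(V₃/V₂) = 22.1 × (481/60.45) = 175.8.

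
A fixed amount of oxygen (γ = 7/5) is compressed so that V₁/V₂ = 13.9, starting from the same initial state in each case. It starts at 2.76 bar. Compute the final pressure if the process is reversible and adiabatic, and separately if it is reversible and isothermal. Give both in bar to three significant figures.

Isothermal: P₂ = P₁(V₁/V₂) = 2.76×13.9 = 38.36 bar.
Adiabatic: P₂ = P₁(V₁/V₂)^γ = 2.76×13.9^(7/5) = 109.9 bar.

adiabatic: 110 bar; isothermal: 38.4 bar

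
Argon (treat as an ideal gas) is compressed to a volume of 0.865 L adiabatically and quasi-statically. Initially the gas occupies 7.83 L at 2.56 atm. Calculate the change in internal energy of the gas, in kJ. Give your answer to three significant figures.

ΔU ≈ 10.2 kJ

γ = 5/3 for a monatomic ideal gas.
P₂ = P₁(V₁/V₂)^γ = 2.56×(7.83/0.865)^(5/3) = 100.7 atm.
For a reversible adiabat, W_by_gas = (P₁V₁ − P₂V₂)/(γ−1).
W_by = (259400×0.00783 − 1.02×10^7×0.000865) / (2/3) = -10190 J.
Q = 0 ⇒ ΔU = −W_by = 10190 J.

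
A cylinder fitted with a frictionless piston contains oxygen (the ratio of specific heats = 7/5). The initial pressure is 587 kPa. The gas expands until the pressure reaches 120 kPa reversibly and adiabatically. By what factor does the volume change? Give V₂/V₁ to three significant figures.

V₂/V₁ ≈ 3.11

From PV^γ = const, V₂/V₁ = (P₁/P₂)^(1/γ).
V₂/V₁ = (587/120)^(5/7) = 3.108.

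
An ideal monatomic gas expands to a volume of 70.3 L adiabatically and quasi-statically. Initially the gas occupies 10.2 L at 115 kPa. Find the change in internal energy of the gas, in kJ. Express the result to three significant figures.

γ = 5/3 for a monatomic ideal gas.
P₂ = P₁(V₁/V₂)^γ = 115×(10.2/70.3)^(5/3) = 4.607 kPa.
For a reversible adiabat, W_by_gas = (P₁V₁ − P₂V₂)/(γ−1).
W_by = (115000×0.0102 − 4607×0.0703) / (2/3) = 1274 J.
Q = 0 ⇒ ΔU = −W_by = -1274 J.

ΔU ≈ -1.27 kJ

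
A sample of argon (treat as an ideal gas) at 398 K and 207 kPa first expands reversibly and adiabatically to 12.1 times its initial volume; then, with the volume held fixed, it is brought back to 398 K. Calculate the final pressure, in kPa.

For a monatomic ideal gas γ = 5/3.
Adiabatic step (PV^γ = const): P₂ = 207×(1/12.1)^(5/3) = 3.246 kPa; T₂ = 398×(1/12.1)^(2/3) = 75.51 K.
Isochoric: P₃ = P₂(T₃/T₂) = 3.246 × (398/75.51) = 17.11 kPa.

P₃ ≈ 17.1 kPa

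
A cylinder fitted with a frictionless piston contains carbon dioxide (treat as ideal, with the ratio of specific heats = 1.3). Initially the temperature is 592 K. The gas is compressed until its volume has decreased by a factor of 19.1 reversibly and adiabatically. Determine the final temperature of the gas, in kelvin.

T₂ ≈ 1430 K

For a reversible adiabat TV^(γ−1) is constant, so T₂ = T₁ (V₁/V₂)^(γ−1).
T₂ = 592 × 19.1^(0.3) = 1434 K.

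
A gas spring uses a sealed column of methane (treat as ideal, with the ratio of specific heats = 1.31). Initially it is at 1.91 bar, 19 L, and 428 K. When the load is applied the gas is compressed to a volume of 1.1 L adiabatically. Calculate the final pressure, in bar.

Adiabatic: P₁V₁^γ = P₂V₂^γ ⇒ P₂ = P₁ (V₁/V₂)^γ.
P₂ = 1.91 × (19/1.1)^(1.31) = 79.8 bar.

P₂ ≈ 79.8 bar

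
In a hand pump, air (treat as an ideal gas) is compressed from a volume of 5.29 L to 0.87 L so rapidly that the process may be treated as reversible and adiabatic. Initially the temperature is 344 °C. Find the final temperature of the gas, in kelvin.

T₂ ≈ 1270 K

Adiabatic: T₁V₁^(γ−1) = T₂V₂^(γ−1) ⇒ T₂ = T₁ (V₁/V₂)^(γ−1).
For a diatomic ideal gas γ = 7/5, so γ−1 = 2/5.
T₁ = 344 °C = 617.1 K.
T₂ = 617.1 × (5.29/0.87)^(2/5) = 1270 K.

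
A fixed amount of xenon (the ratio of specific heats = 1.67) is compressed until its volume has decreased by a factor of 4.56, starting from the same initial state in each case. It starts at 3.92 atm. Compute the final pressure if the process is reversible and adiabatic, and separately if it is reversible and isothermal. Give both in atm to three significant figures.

Isothermal: P₂ = P₁(V₁/V₂) = 3.92×4.56 = 17.88 atm.
Adiabatic: P₂ = P₁(V₁/V₂)^γ = 3.92×4.56^(1.67) = 49.4 atm.

adiabatic: 49.4 atm; isothermal: 17.9 atm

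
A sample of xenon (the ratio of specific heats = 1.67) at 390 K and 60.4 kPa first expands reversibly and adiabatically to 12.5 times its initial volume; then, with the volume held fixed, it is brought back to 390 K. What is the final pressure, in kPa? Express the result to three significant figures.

P₃ ≈ 4.83 kPa

Adiabatic step (PV^γ = const): P₂ = 60.4×(1/12.5)^(1.67) = 0.8896 kPa; T₂ = 390×(1/12.5)^(0.67) = 71.8 K.
Isochoric: P₃ = P₂(T₃/T₂) = 0.8896 × (390/71.8) = 4.832 kPa.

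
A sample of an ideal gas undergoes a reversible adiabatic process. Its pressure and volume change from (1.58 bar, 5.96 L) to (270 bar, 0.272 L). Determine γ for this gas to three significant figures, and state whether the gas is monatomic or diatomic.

γ ≈ 1.67; monatomic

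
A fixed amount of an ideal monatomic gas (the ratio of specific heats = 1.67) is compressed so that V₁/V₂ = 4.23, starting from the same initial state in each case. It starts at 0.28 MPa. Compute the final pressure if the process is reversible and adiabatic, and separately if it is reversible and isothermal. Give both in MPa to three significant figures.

Isothermal: P₂ = P₁(V₁/V₂) = 0.28×4.23 = 1.184 MPa.
Adiabatic: P₂ = P₁(V₁/V₂)^γ = 0.28×4.23^(1.67) = 3.113 MPa.

adiabatic: 3.11 MPa; isothermal: 1.18 MPa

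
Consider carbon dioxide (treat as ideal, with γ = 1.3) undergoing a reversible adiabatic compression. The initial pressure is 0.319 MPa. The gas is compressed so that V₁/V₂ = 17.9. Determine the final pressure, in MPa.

P₂ ≈ 13.6 MPa

Since PV^γ is constant along a reversible adiabat, P₂ = P₁ (V₁/V₂)^γ.
P₂ = 0.319 × 17.9^(1.3) = 13.57 MPa.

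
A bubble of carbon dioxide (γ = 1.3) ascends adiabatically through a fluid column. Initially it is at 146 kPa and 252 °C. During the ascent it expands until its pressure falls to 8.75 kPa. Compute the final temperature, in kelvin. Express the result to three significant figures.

T₂ ≈ 274 K

Along an adiabat T P^((1−γ)/γ) is constant, so T₂ = T₁ (P₂/P₁)^((γ−1)/γ).
T₁ = 252 °C = 525.1 K.
T₂ = 525.1 × (8.75/146)^(0.231) = 274.3 K.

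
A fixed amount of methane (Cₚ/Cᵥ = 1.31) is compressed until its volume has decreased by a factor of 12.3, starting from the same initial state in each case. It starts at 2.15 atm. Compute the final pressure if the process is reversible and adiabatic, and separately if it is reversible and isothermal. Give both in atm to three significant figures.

adiabatic: 57.6 atm; isothermal: 26.4 atm

Isothermal: P₂ = P₁(V₁/V₂) = 2.15×12.3 = 26.45 atm.
Adiabatic: P₂ = P₁(V₁/V₂)^γ = 2.15×12.3^(1.31) = 57.57 atm.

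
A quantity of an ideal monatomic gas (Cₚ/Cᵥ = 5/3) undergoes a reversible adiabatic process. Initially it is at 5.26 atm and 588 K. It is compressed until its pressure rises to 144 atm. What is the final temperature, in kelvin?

Along an adiabat T P^((1−γ)/γ) is constant, so T₂ = T₁ (P₂/P₁)^((γ−1)/γ).
T₂ = 588 × (144/5.26)^(2/5) = 2210 K.

T₂ ≈ 2210 K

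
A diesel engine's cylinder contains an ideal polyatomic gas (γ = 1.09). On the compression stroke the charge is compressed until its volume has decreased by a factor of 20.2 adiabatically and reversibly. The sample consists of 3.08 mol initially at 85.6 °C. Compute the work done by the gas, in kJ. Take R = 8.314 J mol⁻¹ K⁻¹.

W ≈ -31.7 kJ

Adiabatic: T₁V₁^(γ−1) = T₂V₂^(γ−1) ⇒ T₂ = T₁ (V₁/V₂)^(γ−1).
T₁ = 85.6 °C = 358.8 K.
T₂ = 358.8 × 20.2^(0.09) = 470.2 K.
Q = 0, so ΔU = W_on_gas = nCᵥΔT with Cᵥ = R/(γ−1) = 92.38 J/(mol·K).
ΔU = 3.08 × 92.38 × (470.2 − 358.8) = 31710 J.
Work done by the gas = −ΔU = -31710 J.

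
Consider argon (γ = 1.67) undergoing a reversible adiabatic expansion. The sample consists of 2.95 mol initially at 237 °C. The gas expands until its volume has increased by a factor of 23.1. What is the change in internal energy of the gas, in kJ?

For a reversible adiabat TV^(γ−1) is constant, so T₂ = T₁ (V₁/V₂)^(γ−1).
T₁ = 237 °C = 510.1 K.
T₂ = 510.1 × (1/23.1)^(0.67) = 62.24 K.
Q = 0, so ΔU = W_on_gas = nCᵥΔT with Cᵥ = R/(γ−1) = 12.41 J/(mol·K).
ΔU = 2.95 × 12.41 × (62.24 − 510.1) = -16400 J.

ΔU ≈ -16.4 kJ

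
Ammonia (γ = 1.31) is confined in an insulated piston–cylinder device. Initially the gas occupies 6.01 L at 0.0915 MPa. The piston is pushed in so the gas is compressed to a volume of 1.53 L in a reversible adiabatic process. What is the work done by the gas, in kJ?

P₂ = P₁(V₁/V₂)^γ = 0.0915×(6.01/1.53)^(1.31) = 0.5493 MPa.
For a reversible adiabat, W_by_gas = (P₁V₁ − P₂V₂)/(γ−1).
W_by = (91500×0.00601 − 549300×0.00153) / (0.31) = -937.1 J.

W ≈ -0.937 kJ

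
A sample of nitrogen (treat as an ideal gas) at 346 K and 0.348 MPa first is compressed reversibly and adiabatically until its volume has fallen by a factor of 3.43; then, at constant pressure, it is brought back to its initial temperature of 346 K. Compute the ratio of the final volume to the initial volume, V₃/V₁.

V₃/V₁ ≈ 0.178

For a diatomic ideal gas γ = 7/5.
Adiabatic step: V₂/V₁ = 0.2915; T₂ = T₁·3.43^(2/5) = 566.5 K.
Isobaric step: V₃/V₂ = T₃/T₂ = 346/566.5.
V₃/V₁ = (V₂/V₁)(V₃/V₂) = 0.2915 × (346/566.5) = 0.1781.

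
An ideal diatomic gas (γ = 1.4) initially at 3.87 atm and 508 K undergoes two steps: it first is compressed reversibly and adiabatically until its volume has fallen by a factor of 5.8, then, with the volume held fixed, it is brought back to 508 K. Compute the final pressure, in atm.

Adiabatic step (PV^γ = const): P₂ = 3.87×5.8^(1.4) = 45.34 atm; T₂ = 508×5.8^(0.4) = 1026 K.
Isochoric: P₃ = P₂(T₃/T₂) = 45.34 × (508/1026) = 22.45 atm.

P₃ ≈ 22.4 atm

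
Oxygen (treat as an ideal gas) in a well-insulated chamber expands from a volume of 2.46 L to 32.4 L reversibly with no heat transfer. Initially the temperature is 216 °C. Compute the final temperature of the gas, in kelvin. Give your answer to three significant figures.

T₂ ≈ 174 K

For a reversible adiabat TV^(γ−1) is constant, so T₂ = T₁ (V₁/V₂)^(γ−1).
For a diatomic ideal gas γ = 7/5, so γ−1 = 2/5.
T₁ = 216 °C = 489.1 K.
T₂ = 489.1 × (2.46/32.4)^(2/5) = 174.4 K.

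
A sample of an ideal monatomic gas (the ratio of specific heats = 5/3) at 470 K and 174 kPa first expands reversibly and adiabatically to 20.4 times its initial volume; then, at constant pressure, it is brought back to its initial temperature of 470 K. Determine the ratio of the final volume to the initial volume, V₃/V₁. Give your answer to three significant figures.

Adiabatic step: V₂/V₁ = 20.4; T₂ = T₁·(1/20.4)^(2/3) = 62.95 K.
Isobaric step: V₃/V₂ = T₃/T₂ = 470/62.95.
V₃/V₁ = (V₂/V₁)(V₃/V₂) = 20.4 × (470/62.95) = 152.3.

V₃/V₁ ≈ 152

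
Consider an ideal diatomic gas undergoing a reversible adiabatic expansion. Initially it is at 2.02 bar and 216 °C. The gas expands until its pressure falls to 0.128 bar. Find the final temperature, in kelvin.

Along an adiabat T P^((1−γ)/γ) is constant, so T₂ = T₁ (P₂/P₁)^((γ−1)/γ).
For a diatomic ideal gas γ = 7/5, so (γ−1)/γ = 2/7.
T₁ = 216 °C = 489.1 K.
T₂ = 489.1 × (0.128/2.02)^(2/7) = 222.4 K.

T₂ ≈ 222 K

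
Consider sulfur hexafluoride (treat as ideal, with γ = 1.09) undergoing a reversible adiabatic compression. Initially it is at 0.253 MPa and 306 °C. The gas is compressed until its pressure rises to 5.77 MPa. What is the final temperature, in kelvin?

T₂ ≈ 750 K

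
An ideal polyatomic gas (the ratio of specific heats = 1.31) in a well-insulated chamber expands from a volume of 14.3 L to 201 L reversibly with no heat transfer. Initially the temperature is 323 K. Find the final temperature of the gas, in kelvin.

T₂ ≈ 142 K

For a reversible adiabat TV^(γ−1) is constant, so T₂ = T₁ (V₁/V₂)^(γ−1).
T₂ = 323 × (14.3/201)^(0.31) = 142.4 K.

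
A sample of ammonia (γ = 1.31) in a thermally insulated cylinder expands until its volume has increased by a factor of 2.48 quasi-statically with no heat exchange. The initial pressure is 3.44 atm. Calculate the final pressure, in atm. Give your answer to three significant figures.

Since PV^γ is constant along a reversible adiabat, P₂ = P₁ (V₁/V₂)^γ.
P₂ = 3.44 × (1/2.48)^(1.31) = 1.047 atm.

P₂ ≈ 1.05 atm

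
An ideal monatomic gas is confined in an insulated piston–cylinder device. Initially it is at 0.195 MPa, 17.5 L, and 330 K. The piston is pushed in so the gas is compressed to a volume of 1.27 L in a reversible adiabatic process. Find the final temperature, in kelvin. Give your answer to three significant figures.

T₂ ≈ 1900 K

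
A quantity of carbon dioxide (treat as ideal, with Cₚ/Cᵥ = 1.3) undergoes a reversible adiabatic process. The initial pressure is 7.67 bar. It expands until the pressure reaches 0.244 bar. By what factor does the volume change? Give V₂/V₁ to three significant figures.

From PV^γ = const, V₂/V₁ = (P₁/P₂)^(1/γ).
V₂/V₁ = (7.67/0.244)^(0.769) = 14.19.

V₂/V₁ ≈ 14.2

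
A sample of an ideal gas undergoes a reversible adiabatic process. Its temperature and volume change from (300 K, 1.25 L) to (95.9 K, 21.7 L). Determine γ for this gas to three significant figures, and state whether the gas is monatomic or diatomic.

γ ≈ 1.40; diatomic

TV^(γ−1) = const ⇒ γ − 1 = ln(T₂/T₁) / ln(V₁/V₂).
γ = 1 + ln(95.9/300) / ln(1.25/21.7) = 1.4.
γ ≈ 1.40 is close to 7/5, so the gas is diatomic.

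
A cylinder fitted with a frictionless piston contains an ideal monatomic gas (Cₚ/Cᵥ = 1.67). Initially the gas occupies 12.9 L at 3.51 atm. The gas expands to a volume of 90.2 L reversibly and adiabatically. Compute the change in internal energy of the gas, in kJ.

P₂ = P₁(V₁/V₂)^γ = 3.51×(12.9/90.2)^(1.67) = 0.1364 atm.
For a reversible adiabat, W_by_gas = (P₁V₁ − P₂V₂)/(γ−1).
W_by = (355700×0.0129 − 13820×0.0902) / (0.67) = 4987 J.
Q = 0 ⇒ ΔU = −W_by = -4987 J.

ΔU ≈ -4.99 kJ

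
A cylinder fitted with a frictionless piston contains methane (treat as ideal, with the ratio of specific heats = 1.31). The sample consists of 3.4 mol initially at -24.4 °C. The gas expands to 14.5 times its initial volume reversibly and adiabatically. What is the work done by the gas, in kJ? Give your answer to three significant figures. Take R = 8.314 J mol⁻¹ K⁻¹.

For a reversible adiabat TV^(γ−1) is constant, so T₂ = T₁ (V₁/V₂)^(γ−1).
T₁ = -24.4 °C = 248.7 K.
T₂ = 248.7 × (1/14.5)^(0.31) = 108.6 K.
Q = 0, so ΔU = W_on_gas = nCᵥΔT with Cᵥ = R/(γ−1) = 26.82 J/(mol·K).
ΔU = 3.4 × 26.82 × (108.6 − 248.7) = -12780 J.
Work done by the gas = −ΔU = 12780 J.

W ≈ 12.8 kJ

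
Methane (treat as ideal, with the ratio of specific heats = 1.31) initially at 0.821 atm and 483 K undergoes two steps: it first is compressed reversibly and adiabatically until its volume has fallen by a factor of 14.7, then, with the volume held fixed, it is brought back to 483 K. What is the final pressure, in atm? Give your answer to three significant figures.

Adiabatic step (PV^γ = const): P₂ = 0.821×14.7^(1.31) = 27.77 atm; T₂ = 483×14.7^(0.31) = 1111 K.
Isochoric: P₃ = P₂(T₃/T₂) = 27.77 × (483/1111) = 12.07 atm.

P₃ ≈ 12.1 atm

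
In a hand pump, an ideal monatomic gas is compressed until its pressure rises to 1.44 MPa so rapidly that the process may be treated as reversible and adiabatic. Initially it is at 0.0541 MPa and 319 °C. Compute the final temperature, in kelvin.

T₂ ≈ 2200 K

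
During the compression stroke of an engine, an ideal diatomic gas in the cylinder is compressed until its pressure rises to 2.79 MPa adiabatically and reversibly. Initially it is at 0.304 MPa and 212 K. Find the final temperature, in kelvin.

Along an adiabat T P^((1−γ)/γ) is constant, so T₂ = T₁ (P₂/P₁)^((γ−1)/γ).
For a diatomic ideal gas γ = 7/5, so (γ−1)/γ = 2/7.
T₂ = 212 × (2.79/0.304)^(2/7) = 399.4 K.

T₂ ≈ 399 K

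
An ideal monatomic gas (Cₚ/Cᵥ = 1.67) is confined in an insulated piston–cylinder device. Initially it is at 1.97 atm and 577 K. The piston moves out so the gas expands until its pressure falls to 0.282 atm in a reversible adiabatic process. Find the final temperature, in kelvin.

Along an adiabat T P^((1−γ)/γ) is constant, so T₂ = T₁ (P₂/P₁)^((γ−1)/γ).
T₂ = 577 × (0.282/1.97)^(0.401) = 264.5 K.

T₂ ≈ 265 K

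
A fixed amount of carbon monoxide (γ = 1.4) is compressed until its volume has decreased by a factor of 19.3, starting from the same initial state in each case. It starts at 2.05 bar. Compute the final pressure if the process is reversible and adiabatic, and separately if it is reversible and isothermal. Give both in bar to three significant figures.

Isothermal: P₂ = P₁(V₁/V₂) = 2.05×19.3 = 39.56 bar.
Adiabatic: P₂ = P₁(V₁/V₂)^γ = 2.05×19.3^(1.4) = 129.3 bar.

adiabatic: 129 bar; isothermal: 39.6 bar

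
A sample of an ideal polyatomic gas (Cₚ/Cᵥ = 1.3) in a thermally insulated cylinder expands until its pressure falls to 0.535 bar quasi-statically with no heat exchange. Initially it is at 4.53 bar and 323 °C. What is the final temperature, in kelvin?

T₂ ≈ 364 K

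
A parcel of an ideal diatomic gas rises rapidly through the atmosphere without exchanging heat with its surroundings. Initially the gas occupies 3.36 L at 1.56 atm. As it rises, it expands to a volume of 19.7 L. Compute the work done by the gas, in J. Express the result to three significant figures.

W ≈ 673 J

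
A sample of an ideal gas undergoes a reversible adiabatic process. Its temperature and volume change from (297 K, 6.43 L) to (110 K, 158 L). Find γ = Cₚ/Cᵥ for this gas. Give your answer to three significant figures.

TV^(γ−1) = const ⇒ γ − 1 = ln(T₂/T₁) / ln(V₁/V₂).
γ = 1 + ln(110/297) / ln(6.43/158) = 1.31.

γ ≈ 1.31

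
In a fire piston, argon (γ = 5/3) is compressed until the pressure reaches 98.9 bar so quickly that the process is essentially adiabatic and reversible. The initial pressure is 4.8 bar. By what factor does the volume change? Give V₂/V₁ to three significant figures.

V₂/V₁ ≈ 0.163

From PV^γ = const, V₂/V₁ = (P₁/P₂)^(1/γ).
V₂/V₁ = (4.8/98.9)^(3/5) = 0.1628.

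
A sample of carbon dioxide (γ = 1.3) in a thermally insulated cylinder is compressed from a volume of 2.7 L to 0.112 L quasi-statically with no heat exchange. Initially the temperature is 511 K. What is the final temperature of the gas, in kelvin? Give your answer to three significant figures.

Adiabatic: T₁V₁^(γ−1) = T₂V₂^(γ−1) ⇒ T₂ = T₁ (V₁/V₂)^(γ−1).
T₂ = 511 × (2.7/0.112)^(0.3) = 1328 K.

T₂ ≈ 1330 K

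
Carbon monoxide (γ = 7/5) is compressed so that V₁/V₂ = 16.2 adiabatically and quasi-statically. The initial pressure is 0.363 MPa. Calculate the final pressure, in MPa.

Adiabatic: P₁V₁^γ = P₂V₂^γ ⇒ P₂ = P₁ (V₁/V₂)^γ.
P₂ = 0.363 × 16.2^(7/5) = 17.92 MPa.

P₂ ≈ 17.9 MPa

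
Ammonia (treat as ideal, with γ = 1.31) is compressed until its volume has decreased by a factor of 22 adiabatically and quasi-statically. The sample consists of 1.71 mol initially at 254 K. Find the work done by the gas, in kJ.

Adiabatic: T₁V₁^(γ−1) = T₂V₂^(γ−1) ⇒ T₂ = T₁ (V₁/V₂)^(γ−1).
T₂ = 254 × 22^(0.31) = 662.2 K.
Q = 0, so ΔU = W_on_gas = nCᵥΔT with Cᵥ = R/(γ−1) = 26.82 J/(mol·K).
ΔU = 1.71 × 26.82 × (662.2 − 254) = 18720 J.
Work done by the gas = −ΔU = -18720 J.

W ≈ -18.7 kJ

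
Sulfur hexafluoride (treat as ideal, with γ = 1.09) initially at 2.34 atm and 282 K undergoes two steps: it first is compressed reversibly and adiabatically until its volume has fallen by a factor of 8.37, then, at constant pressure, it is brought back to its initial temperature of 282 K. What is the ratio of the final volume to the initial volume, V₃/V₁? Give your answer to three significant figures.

V₃/V₁ ≈ 0.0987

Adiabatic step: V₂/V₁ = 0.1195; T₂ = T₁·8.37^(0.09) = 341.4 K.
Isobaric step: V₃/V₂ = T₃/T₂ = 282/341.4.
V₃/V₁ = (V₂/V₁)(V₃/V₂) = 0.1195 × (282/341.4) = 0.09868.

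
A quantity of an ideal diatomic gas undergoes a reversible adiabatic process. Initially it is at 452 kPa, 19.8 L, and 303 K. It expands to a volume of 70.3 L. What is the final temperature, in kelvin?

T₂ ≈ 183 K

For a reversible adiabat TV^(γ−1) is constant, so T₂ = T₁ (V₁/V₂)^(γ−1).
γ = 7/5 for a diatomic ideal gas.
T₂ = 303 × (19.8/70.3)^(2/5) = 182.5 K.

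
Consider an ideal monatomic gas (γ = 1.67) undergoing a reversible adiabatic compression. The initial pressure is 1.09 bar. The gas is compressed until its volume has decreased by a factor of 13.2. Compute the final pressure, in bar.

P₂ ≈ 81.1 bar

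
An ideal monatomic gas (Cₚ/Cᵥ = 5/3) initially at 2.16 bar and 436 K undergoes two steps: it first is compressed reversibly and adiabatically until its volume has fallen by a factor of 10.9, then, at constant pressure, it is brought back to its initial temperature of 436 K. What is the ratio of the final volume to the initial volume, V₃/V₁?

Adiabatic step: V₂/V₁ = 0.09174; T₂ = T₁·10.9^(2/3) = 2143 K.
Isobaric step: V₃/V₂ = T₃/T₂ = 436/2143.
V₃/V₁ = (V₂/V₁)(V₃/V₂) = 0.09174 × (436/2143) = 0.01866.

V₃/V₁ ≈ 0.0187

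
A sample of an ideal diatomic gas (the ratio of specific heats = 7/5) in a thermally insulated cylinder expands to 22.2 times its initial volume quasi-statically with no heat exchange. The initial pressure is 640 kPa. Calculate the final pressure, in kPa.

Adiabatic: P₁V₁^γ = P₂V₂^γ ⇒ P₂ = P₁ (V₁/V₂)^γ.
P₂ = 640 × (1/22.2)^(7/5) = 8.342 kPa.

P₂ ≈ 8.34 kPa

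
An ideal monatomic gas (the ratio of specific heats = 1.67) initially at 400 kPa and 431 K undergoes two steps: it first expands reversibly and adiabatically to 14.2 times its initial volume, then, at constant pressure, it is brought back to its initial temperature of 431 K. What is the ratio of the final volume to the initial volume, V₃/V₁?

V₃/V₁ ≈ 84.0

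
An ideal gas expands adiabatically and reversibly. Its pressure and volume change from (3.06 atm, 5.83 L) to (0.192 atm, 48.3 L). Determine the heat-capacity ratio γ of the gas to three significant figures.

PV^γ = const ⇒ γ = ln(P₂/P₁) / ln(V₁/V₂).
γ = ln(0.192/3.06) / ln(5.83/48.3) = 1.309.

γ ≈ 1.31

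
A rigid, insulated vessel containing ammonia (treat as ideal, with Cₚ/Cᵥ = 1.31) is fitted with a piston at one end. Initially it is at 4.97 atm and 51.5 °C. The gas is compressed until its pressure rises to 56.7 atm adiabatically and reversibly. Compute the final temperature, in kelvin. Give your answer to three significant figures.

T₂ ≈ 578 K

Along an adiabat T P^((1−γ)/γ) is constant, so T₂ = T₁ (P₂/P₁)^((γ−1)/γ).
T₁ = 51.5 °C = 324.6 K.
T₂ = 324.6 × (56.7/4.97)^(0.237) = 577.6 K.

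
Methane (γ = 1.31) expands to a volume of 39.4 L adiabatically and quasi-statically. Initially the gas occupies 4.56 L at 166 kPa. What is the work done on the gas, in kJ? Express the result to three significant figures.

W ≈ -1.19 kJ

P₂ = P₁(V₁/V₂)^γ = 166×(4.56/39.4)^(1.31) = 9.846 kPa.
For a reversible adiabat, W_by_gas = (P₁V₁ − P₂V₂)/(γ−1).
W_by = (166000×0.00456 − 9846×0.0394) / (0.31) = 1190 J.
W_on_gas = −W_by = -1190 J.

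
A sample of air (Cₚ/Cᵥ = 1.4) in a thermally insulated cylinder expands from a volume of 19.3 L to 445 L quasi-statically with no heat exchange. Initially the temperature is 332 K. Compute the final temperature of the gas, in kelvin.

Adiabatic: T₁V₁^(γ−1) = T₂V₂^(γ−1) ⇒ T₂ = T₁ (V₁/V₂)^(γ−1).
T₂ = 332 × (19.3/445)^(0.4) = 94.63 K.

T₂ ≈ 94.6 K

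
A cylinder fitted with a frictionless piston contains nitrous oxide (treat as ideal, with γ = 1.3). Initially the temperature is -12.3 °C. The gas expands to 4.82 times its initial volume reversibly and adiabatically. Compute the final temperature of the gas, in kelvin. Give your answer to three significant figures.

For a reversible adiabat TV^(γ−1) is constant, so T₂ = T₁ (V₁/V₂)^(γ−1).
T₁ = -12.3 °C = 260.8 K.
T₂ = 260.8 × (1/4.82)^(0.3) = 162.7 K.

T₂ ≈ 163 K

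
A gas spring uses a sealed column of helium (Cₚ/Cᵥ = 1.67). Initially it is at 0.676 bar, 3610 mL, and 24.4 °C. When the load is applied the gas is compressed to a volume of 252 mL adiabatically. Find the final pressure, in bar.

P₂ ≈ 57.6 bar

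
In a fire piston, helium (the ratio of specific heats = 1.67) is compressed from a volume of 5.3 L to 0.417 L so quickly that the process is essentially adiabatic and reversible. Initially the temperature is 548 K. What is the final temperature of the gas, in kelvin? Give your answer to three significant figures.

T₂ ≈ 3010 K

For a reversible adiabat TV^(γ−1) is constant, so T₂ = T₁ (V₁/V₂)^(γ−1).
T₂ = 548 × (5.3/0.417)^(0.67) = 3010 K.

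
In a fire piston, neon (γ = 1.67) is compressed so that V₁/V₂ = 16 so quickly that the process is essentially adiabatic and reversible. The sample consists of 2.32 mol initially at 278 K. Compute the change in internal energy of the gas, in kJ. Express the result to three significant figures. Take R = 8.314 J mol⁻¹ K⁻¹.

ΔU ≈ 43.3 kJ

For a reversible adiabat TV^(γ−1) is constant, so T₂ = T₁ (V₁/V₂)^(γ−1).
T₂ = 278 × 16^(0.67) = 1782 K.
Q = 0, so ΔU = W_on_gas = nCᵥΔT with Cᵥ = R/(γ−1) = 12.41 J/(mol·K).
ΔU = 2.32 × 12.41 × (1782 − 278) = 43290 J.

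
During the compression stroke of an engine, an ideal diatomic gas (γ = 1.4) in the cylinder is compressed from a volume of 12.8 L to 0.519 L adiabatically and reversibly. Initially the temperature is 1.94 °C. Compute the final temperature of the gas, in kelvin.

For a reversible adiabat TV^(γ−1) is constant, so T₂ = T₁ (V₁/V₂)^(γ−1).
T₁ = 1.94 °C = 275.1 K.
T₂ = 275.1 × (12.8/0.519)^(0.4) = 991.5 K.

T₂ ≈ 991 K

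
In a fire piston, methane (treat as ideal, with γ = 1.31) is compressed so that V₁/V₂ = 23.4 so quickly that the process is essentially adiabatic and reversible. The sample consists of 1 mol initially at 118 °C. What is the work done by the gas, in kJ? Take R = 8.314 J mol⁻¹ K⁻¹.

Adiabatic: T₁V₁^(γ−1) = T₂V₂^(γ−1) ⇒ T₂ = T₁ (V₁/V₂)^(γ−1).
T₁ = 118 °C = 391.1 K.
T₂ = 391.1 × 23.4^(0.31) = 1039 K.
Q = 0, so ΔU = W_on_gas = nCᵥΔT with Cᵥ = R/(γ−1) = 26.82 J/(mol·K).
ΔU = 1 × 26.82 × (1039 − 391.1) = 17390 J.
Work done by the gas = −ΔU = -17390 J.

W ≈ -17.4 kJ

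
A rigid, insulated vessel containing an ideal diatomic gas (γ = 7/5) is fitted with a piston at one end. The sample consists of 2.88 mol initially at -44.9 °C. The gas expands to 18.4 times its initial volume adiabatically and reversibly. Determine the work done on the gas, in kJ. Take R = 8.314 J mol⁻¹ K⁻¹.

W ≈ -9.40 kJ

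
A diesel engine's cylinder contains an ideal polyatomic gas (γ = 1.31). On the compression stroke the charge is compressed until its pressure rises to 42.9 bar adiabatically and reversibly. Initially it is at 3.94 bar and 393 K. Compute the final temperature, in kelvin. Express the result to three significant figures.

Adiabatic: T₂/T₁ = (P₂/P₁)^((γ−1)/γ).
T₂ = 393 × (42.9/3.94)^(0.237) = 691.5 K.

T₂ ≈ 691 K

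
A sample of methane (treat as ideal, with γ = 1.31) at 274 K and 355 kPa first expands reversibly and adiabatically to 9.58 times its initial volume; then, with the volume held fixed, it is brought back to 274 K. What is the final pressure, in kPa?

P₃ ≈ 37.1 kPa

Adiabatic step (PV^γ = const): P₂ = 355×(1/9.58)^(1.31) = 18.39 kPa; T₂ = 274×(1/9.58)^(0.31) = 136 K.
Isochoric: P₃ = P₂(T₃/T₂) = 18.39 × (274/136) = 37.06 kPa.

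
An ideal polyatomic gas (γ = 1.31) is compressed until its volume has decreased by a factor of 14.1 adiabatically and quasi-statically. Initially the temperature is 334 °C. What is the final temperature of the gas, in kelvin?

T₂ ≈ 1380 K

Adiabatic: T₁V₁^(γ−1) = T₂V₂^(γ−1) ⇒ T₂ = T₁ (V₁/V₂)^(γ−1).
T₁ = 334 °C = 607.1 K.
T₂ = 607.1 × 14.1^(0.31) = 1379 K.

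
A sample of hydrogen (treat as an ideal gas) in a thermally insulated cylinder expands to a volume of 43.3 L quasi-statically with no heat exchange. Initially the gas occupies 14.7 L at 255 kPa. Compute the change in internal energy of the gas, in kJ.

γ = 7/5 for a diatomic ideal gas.
P₂ = P₁(V₁/V₂)^γ = 255×(14.7/43.3)^(7/5) = 56.2 kPa.
For a reversible adiabat, W_by_gas = (P₁V₁ − P₂V₂)/(γ−1).
W_by = (255000×0.0147 − 56200×0.0433) / (2/5) = 3288 J.
Q = 0 ⇒ ΔU = −W_by = -3288 J.

ΔU ≈ -3.29 kJ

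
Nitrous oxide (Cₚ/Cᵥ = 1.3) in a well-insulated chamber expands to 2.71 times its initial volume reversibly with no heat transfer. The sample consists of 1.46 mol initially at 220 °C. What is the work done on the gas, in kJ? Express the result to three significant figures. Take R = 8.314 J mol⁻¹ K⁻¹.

W ≈ -5.16 kJ

Adiabatic: T₁V₁^(γ−1) = T₂V₂^(γ−1) ⇒ T₂ = T₁ (V₁/V₂)^(γ−1).
T₁ = 220 °C = 493.1 K.
T₂ = 493.1 × (1/2.71)^(0.3) = 365.7 K.
Q = 0, so ΔU = W_on_gas = nCᵥΔT with Cᵥ = R/(γ−1) = 27.71 J/(mol·K).
ΔU = 1.46 × 27.71 × (365.7 − 493.1) = -5158 J.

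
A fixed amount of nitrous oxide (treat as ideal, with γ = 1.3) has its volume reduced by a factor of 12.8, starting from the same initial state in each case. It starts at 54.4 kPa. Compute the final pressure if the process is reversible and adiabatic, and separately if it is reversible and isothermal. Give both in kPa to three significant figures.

adiabatic: 1500 kPa; isothermal: 696 kPa

Isothermal: P₂ = P₁(V₁/V₂) = 54.4×12.8 = 696.3 kPa.
Adiabatic: P₂ = P₁(V₁/V₂)^γ = 54.4×12.8^(1.3) = 1496 kPa.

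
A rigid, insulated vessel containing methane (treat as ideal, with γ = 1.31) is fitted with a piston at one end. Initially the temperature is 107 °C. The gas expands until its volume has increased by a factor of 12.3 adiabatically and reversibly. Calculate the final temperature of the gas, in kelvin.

T₂ ≈ 175 K

For a reversible adiabat TV^(γ−1) is constant, so T₂ = T₁ (V₁/V₂)^(γ−1).
T₁ = 107 °C = 380.1 K.
T₂ = 380.1 × (1/12.3)^(0.31) = 174.6 K.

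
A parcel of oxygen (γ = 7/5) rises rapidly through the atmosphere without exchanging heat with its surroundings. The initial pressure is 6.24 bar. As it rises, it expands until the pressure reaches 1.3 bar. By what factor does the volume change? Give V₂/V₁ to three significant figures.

From PV^γ = const, V₂/V₁ = (P₁/P₂)^(1/γ).
V₂/V₁ = (6.24/1.3)^(5/7) = 3.066.

V₂/V₁ ≈ 3.07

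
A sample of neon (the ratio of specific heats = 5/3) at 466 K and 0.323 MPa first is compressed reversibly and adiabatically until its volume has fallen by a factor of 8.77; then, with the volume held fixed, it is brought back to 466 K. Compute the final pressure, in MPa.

P₃ ≈ 2.83 MPa

Adiabatic step (PV^γ = const): P₂ = 0.323×8.77^(5/3) = 12.05 MPa; T₂ = 466×8.77^(2/3) = 1982 K.
Isochoric: P₃ = P₂(T₃/T₂) = 12.05 × (466/1982) = 2.833 MPa.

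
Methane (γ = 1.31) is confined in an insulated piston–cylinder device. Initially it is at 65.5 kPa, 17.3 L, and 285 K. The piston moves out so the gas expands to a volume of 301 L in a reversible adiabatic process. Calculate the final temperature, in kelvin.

For a reversible adiabat TV^(γ−1) is constant, so T₂ = T₁ (V₁/V₂)^(γ−1).
T₂ = 285 × (17.3/301)^(0.31) = 117.6 K.

T₂ ≈ 118 K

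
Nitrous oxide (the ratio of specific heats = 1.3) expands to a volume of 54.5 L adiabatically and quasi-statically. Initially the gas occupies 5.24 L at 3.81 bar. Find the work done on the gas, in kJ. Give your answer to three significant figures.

P₂ = P₁(V₁/V₂)^γ = 3.81×(5.24/54.5)^(1.3) = 0.1814 bar.
For a reversible adiabat, W_by_gas = (P₁V₁ − P₂V₂)/(γ−1).
W_by = (381000×0.00524 − 18140×0.0545) / (0.3) = 3359 J.
W_on_gas = −W_by = -3359 J.

W ≈ -3.36 kJ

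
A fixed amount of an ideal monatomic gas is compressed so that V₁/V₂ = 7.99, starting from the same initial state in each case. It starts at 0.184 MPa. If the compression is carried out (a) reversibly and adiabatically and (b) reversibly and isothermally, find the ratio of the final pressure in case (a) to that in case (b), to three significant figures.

P_adiabatic / P_isothermal ≈ 4.00

For a monatomic ideal gas γ = 5/3.
Isothermal: P_b = P₁(V₁/V₂) = 0.184×7.99.
Adiabatic: P_a = P₁(V₁/V₂)^γ = 0.184×7.99^(5/3).
P_a/P_b = (V₁/V₂)^(γ−1) = 7.99^(2/3) = 3.997.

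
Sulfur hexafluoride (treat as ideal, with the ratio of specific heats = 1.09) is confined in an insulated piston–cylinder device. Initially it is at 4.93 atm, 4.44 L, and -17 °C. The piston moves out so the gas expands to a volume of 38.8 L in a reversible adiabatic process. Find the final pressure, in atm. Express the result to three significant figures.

Adiabatic: P₁V₁^γ = P₂V₂^γ ⇒ P₂ = P₁ (V₁/V₂)^γ.
P₂ = 4.93 × (4.44/38.8)^(1.09) = 0.4642 atm.

P₂ ≈ 0.464 atm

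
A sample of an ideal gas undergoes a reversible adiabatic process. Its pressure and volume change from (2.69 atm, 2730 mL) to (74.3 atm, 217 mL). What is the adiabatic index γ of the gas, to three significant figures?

γ ≈ 1.31

PV^γ = const ⇒ γ = ln(P₂/P₁) / ln(V₁/V₂).
γ = ln(74.3/2.69) / ln(2730/217) = 1.311.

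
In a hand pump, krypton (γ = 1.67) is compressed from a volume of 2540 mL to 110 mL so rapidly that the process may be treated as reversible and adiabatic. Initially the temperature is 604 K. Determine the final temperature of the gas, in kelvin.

For a reversible adiabat TV^(γ−1) is constant, so T₂ = T₁ (V₁/V₂)^(γ−1).
T₂ = 604 × (2540/110)^(0.67) = 4949 K.

T₂ ≈ 4950 K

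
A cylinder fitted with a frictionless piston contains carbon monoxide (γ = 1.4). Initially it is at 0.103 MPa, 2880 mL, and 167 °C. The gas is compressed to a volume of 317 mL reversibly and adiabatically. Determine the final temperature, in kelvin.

Adiabatic: T₁V₁^(γ−1) = T₂V₂^(γ−1) ⇒ T₂ = T₁ (V₁/V₂)^(γ−1).
T₁ = 167 °C = 440.1 K.
T₂ = 440.1 × (2880/317)^(0.4) = 1064 K.

T₂ ≈ 1060 K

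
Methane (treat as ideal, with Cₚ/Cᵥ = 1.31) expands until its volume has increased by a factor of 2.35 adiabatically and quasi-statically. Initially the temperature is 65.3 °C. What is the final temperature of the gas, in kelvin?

T₂ ≈ 260 K

Adiabatic: T₁V₁^(γ−1) = T₂V₂^(γ−1) ⇒ T₂ = T₁ (V₁/V₂)^(γ−1).
T₁ = 65.3 °C = 338.4 K.
T₂ = 338.4 × (1/2.35)^(0.31) = 259.7 K.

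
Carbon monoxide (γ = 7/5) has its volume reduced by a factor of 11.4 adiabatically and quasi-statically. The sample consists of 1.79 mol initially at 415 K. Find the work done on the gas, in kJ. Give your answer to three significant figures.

Adiabatic: T₁V₁^(γ−1) = T₂V₂^(γ−1) ⇒ T₂ = T₁ (V₁/V₂)^(γ−1).
T₂ = 415 × 11.4^(2/5) = 1099 K.
Q = 0, so ΔU = W_on_gas = nCᵥΔT with Cᵥ = R/(γ−1) = 20.79 J/(mol·K).
ΔU = 1.79 × 20.79 × (1099 − 415) = 25430 J.

W ≈ 25.4 kJ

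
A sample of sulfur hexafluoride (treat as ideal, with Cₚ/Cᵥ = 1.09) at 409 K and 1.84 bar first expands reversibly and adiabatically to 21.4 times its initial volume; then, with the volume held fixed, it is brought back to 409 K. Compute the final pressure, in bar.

Adiabatic step (PV^γ = const): P₂ = 1.84×(1/21.4)^(1.09) = 0.06526 bar; T₂ = 409×(1/21.4)^(0.09) = 310.4 K.
Isochoric: P₃ = P₂(T₃/T₂) = 0.06526 × (409/310.4) = 0.08598 bar.

P₃ ≈ 0.0860 bar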